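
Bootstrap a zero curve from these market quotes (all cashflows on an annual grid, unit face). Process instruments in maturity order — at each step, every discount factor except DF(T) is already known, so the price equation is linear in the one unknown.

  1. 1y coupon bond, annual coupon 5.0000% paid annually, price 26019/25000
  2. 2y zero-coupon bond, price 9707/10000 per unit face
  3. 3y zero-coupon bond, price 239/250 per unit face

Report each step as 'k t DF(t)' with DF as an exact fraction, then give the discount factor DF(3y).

step 1 [1y] bond c/1=1/20: DF=(26019/25000 − 1/20·(0))/(1+1/20) = 1239/1250 ≈ 0.991200
step 2 [2y] zero: DF = P = 9707/10000 ≈ 0.970700
step 3 [3y] zero: DF = P = 239/250 ≈ 0.956000

1 1 1239/1250
2 2 9707/10000
3 3 239/250
DF(3y) = 239/250 ≈ 0.956000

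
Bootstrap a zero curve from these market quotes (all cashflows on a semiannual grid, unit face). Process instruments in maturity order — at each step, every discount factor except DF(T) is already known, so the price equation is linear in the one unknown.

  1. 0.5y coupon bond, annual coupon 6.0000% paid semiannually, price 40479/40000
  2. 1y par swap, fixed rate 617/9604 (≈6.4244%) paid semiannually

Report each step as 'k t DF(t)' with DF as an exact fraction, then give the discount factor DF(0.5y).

1 1/2 393/400
2 1 9383/10000
DF(0.5y) = 393/400 ≈ 0.982500

step 1 [0.5y] bond c/2=3/100: DF=(40479/40000 − 3/100·(0))/(1+3/100) = 393/400 ≈ 0.982500
step 2 [1y] swap r/2=617/19208: DF=(1 − 617/19208·(0.982500))/(1+617/19208) = 9383/10000 ≈ 0.938300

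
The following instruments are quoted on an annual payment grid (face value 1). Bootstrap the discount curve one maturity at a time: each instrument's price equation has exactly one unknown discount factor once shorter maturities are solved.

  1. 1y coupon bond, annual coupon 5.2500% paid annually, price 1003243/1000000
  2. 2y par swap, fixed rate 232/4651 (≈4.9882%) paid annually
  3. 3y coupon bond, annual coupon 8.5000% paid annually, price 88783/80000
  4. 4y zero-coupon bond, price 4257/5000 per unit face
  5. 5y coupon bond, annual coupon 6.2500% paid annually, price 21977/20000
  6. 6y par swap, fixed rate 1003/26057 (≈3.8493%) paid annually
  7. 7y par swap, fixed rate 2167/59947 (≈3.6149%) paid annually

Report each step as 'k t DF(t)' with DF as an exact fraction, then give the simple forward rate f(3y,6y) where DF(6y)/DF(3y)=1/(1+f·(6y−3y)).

step 1 [1y] bond c/1=21/400: DF=(1003243/1000000 − 21/400·(0))/(1+21/400) = 2383/2500 ≈ 0.953200
step 2 [2y] swap r/1=232/4651: DF=(1 − 232/4651·(0.953200))/(1+232/4651) = 567/625 ≈ 0.907200
step 3 [3y] bond c/1=17/200: DF=(88783/80000 − 17/200·(0.953200+0.907200))/(1+17/200) = 8771/10000 ≈ 0.877100
step 4 [4y] zero: DF = P = 4257/5000 ≈ 0.851400
step 5 [5y] bond c/1=1/16: DF=(21977/20000 − 1/16·(0.953200+0.907200+0.877100+0.851400))/(1+1/16) = 8231/10000 ≈ 0.823100
step 6 [6y] swap r/1=1003/26057: DF=(1 − 1003/26057·(0.953200+0.907200+0.877100+0.851400+0.823100))/(1+1003/26057) = 3997/5000 ≈ 0.799400
step 7 [7y] swap r/1=2167/59947: DF=(1 − 2167/59947·(0.953200+0.907200+0.877100+0.851400+0.823100+0.799400))/(1+2167/59947) = 7833/10000 ≈ 0.783300

1 1 2383/2500
2 2 567/625
3 3 8771/10000
4 4 4257/5000
5 5 8231/10000
6 6 3997/5000
7 7 7833/10000
f(3y,6y) = ((8771/10000)/(3997/5000) − 1)/(3) = 37/1142 ≈ 3.2399%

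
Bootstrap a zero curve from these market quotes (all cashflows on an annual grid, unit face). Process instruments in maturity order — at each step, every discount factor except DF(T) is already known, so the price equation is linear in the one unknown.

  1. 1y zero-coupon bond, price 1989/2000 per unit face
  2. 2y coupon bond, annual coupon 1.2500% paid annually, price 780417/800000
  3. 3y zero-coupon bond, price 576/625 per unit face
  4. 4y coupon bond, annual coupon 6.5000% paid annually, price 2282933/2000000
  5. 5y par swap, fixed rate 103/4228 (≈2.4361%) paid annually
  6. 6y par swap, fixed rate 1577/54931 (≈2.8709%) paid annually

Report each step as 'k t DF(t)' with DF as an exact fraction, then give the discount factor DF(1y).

step 1 [1y] zero: DF = P = 1989/2000 ≈ 0.994500
step 2 [2y] bond c/1=1/80: DF=(780417/800000 − 1/80·(0.994500))/(1+1/80) = 1189/1250 ≈ 0.951200
step 3 [3y] zero: DF = P = 576/625 ≈ 0.921600
step 4 [4y] bond c/1=13/200: DF=(2282933/2000000 − 13/200·(0.994500+0.951200+0.921600))/(1+13/200) = 1121/1250 ≈ 0.896800
step 5 [5y] swap r/1=103/4228: DF=(1 − 103/4228·(0.994500+0.951200+0.921600+0.896800))/(1+103/4228) = 8867/10000 ≈ 0.886700
step 6 [6y] swap r/1=1577/54931: DF=(1 − 1577/54931·(0.994500+0.951200+0.921600+0.896800+0.886700))/(1+1577/54931) = 8423/10000 ≈ 0.842300

1 1 1989/2000
2 2 1189/1250
3 3 576/625
4 4 1121/1250
5 5 8867/10000
6 6 8423/10000
DF(1y) = 1989/2000 ≈ 0.994500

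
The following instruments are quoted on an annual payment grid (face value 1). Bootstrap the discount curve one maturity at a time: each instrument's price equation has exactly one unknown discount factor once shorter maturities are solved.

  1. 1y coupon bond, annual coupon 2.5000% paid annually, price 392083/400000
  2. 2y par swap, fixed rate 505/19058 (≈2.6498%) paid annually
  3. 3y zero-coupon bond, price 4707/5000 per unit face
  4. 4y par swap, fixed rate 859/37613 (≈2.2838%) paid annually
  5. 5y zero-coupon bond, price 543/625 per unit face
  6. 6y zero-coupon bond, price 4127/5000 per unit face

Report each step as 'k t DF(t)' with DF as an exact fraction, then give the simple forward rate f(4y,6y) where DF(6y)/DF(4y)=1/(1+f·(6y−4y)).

step 1 [1y] bond c/1=1/40: DF=(392083/400000 − 1/40·(0))/(1+1/40) = 9563/10000 ≈ 0.956300
step 2 [2y] swap r/1=505/19058: DF=(1 − 505/19058·(0.956300))/(1+505/19058) = 1899/2000 ≈ 0.949500
step 3 [3y] zero: DF = P = 4707/5000 ≈ 0.941400
step 4 [4y] swap r/1=859/37613: DF=(1 − 859/37613·(0.956300+0.949500+0.941400))/(1+859/37613) = 9141/10000 ≈ 0.914100
step 5 [5y] zero: DF = P = 543/625 ≈ 0.868800
step 6 [6y] zero: DF = P = 4127/5000 ≈ 0.825400

1 1 9563/10000
2 2 1899/2000
3 3 4707/5000
4 4 9141/10000
5 5 543/625
6 6 4127/5000
f(4y,6y) = ((9141/10000)/(4127/5000) − 1)/(2) = 887/16508 ≈ 5.3732%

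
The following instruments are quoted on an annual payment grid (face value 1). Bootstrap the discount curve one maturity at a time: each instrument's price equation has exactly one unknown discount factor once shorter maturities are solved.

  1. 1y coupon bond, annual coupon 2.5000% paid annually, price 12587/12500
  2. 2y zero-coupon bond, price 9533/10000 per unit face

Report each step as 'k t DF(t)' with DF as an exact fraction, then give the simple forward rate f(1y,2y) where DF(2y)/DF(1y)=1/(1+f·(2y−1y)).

1 1 614/625
2 2 9533/10000
f(1y,2y) = ((614/625)/(9533/10000) − 1)/(1) = 291/9533 ≈ 3.0526%

step 1 [1y] bond c/1=1/40: DF=(12587/12500 − 1/40·(0))/(1+1/40) = 614/625 ≈ 0.982400
step 2 [2y] zero: DF = P = 9533/10000 ≈ 0.953300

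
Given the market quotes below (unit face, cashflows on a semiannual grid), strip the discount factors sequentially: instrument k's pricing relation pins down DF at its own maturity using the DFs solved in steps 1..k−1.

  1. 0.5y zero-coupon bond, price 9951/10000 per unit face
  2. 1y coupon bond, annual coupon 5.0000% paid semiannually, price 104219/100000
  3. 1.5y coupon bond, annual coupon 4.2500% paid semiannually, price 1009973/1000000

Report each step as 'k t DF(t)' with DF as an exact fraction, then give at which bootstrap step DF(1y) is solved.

step 1 [0.5y] zero: DF = P = 9951/10000 ≈ 0.995100
step 2 [1y] bond c/2=1/40: DF=(104219/100000 − 1/40·(0.995100))/(1+1/40) = 397/400 ≈ 0.992500
step 3 [1.5y] bond c/2=17/800: DF=(1009973/1000000 − 17/800·(0.995100+0.992500))/(1+17/800) = 2369/2500 ≈ 0.947600

1 1/2 9951/10000
2 1 397/400
3 3/2 2369/2500
DF(1y) is solved at step 2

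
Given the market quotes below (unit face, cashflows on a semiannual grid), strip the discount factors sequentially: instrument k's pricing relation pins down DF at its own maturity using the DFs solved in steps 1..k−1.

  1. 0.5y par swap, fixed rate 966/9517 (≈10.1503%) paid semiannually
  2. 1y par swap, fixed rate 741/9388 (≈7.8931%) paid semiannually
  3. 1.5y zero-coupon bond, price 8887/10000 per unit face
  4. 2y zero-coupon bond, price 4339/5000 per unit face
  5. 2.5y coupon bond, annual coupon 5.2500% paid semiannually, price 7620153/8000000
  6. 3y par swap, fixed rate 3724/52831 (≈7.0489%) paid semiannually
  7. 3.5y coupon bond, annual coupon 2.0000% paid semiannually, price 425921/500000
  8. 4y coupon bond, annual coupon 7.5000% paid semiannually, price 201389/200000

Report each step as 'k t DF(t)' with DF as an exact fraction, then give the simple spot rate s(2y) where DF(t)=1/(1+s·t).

step 1 [0.5y] swap r/2=483/9517: DF=(1 − 483/9517·(0))/(1+483/9517) = 9517/10000 ≈ 0.951700
step 2 [1y] swap r/2=741/18776: DF=(1 − 741/18776·(0.951700))/(1+741/18776) = 9259/10000 ≈ 0.925900
step 3 [1.5y] zero: DF = P = 8887/10000 ≈ 0.888700
step 4 [2y] zero: DF = P = 4339/5000 ≈ 0.867800
step 5 [2.5y] bond c/2=21/800: DF=(7620153/8000000 − 21/800·(0.951700+0.925900+0.888700+0.867800))/(1+21/800) = 522/625 ≈ 0.835200
step 6 [3y] swap r/2=1862/52831: DF=(1 − 1862/52831·(0.951700+0.925900+0.888700+0.867800+0.835200))/(1+1862/52831) = 4069/5000 ≈ 0.813800
step 7 [3.5y] bond c/2=1/100: DF=(425921/500000 − 1/100·(0.951700+0.925900+0.888700+0.867800+0.835200+0.813800))/(1+1/100) = 7911/10000 ≈ 0.791100
step 8 [4y] bond c/2=3/80: DF=(201389/200000 − 3/80·(0.951700+0.925900+0.888700+0.867800+0.835200+0.813800+0.791100))/(1+3/80) = 751/1000 ≈ 0.751000

1 1/2 9517/10000
2 1 9259/10000
3 3/2 8887/10000
4 2 4339/5000
5 5/2 522/625
6 3 4069/5000
7 7/2 7911/10000
8 4 751/1000
s(2y) = (1/(4339/5000) − 1)/(2) = 661/8678 ≈ 7.6170%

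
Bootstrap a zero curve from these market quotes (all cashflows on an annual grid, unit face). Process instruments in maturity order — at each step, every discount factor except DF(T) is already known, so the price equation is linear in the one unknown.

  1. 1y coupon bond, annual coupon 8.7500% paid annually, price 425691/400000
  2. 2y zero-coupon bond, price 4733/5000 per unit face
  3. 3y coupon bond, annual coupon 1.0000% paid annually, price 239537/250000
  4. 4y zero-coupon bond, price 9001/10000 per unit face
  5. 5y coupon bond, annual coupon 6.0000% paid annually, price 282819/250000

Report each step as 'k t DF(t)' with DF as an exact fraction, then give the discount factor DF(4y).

step 1 [1y] bond c/1=7/80: DF=(425691/400000 − 7/80·(0))/(1+7/80) = 4893/5000 ≈ 0.978600
step 2 [2y] zero: DF = P = 4733/5000 ≈ 0.946600
step 3 [3y] bond c/1=1/100: DF=(239537/250000 − 1/100·(0.978600+0.946600))/(1+1/100) = 581/625 ≈ 0.929600
step 4 [4y] zero: DF = P = 9001/10000 ≈ 0.900100
step 5 [5y] bond c/1=3/50: DF=(282819/250000 − 3/50·(0.978600+0.946600+0.929600+0.900100))/(1+3/50) = 8547/10000 ≈ 0.854700

1 1 4893/5000
2 2 4733/5000
3 3 581/625
4 4 9001/10000
5 5 8547/10000
DF(4y) = 9001/10000 ≈ 0.900100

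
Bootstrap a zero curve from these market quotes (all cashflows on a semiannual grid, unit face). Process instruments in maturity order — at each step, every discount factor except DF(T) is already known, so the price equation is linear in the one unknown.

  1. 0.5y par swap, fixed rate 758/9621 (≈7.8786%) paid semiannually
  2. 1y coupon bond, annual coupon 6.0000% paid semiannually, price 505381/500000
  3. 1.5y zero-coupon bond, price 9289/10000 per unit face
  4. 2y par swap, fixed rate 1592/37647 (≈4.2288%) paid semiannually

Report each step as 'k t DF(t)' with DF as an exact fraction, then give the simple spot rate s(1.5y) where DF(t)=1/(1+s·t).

step 1 [0.5y] swap r/2=379/9621: DF=(1 − 379/9621·(0))/(1+379/9621) = 9621/10000 ≈ 0.962100
step 2 [1y] bond c/2=3/100: DF=(505381/500000 − 3/100·(0.962100))/(1+3/100) = 9533/10000 ≈ 0.953300
step 3 [1.5y] zero: DF = P = 9289/10000 ≈ 0.928900
step 4 [2y] swap r/2=796/37647: DF=(1 − 796/37647·(0.962100+0.953300+0.928900))/(1+796/37647) = 2301/2500 ≈ 0.920400

1 1/2 9621/10000
2 1 9533/10000
3 3/2 9289/10000
4 2 2301/2500
s(1.5y) = (1/(9289/10000) − 1)/(3/2) = 474/9289 ≈ 5.1028%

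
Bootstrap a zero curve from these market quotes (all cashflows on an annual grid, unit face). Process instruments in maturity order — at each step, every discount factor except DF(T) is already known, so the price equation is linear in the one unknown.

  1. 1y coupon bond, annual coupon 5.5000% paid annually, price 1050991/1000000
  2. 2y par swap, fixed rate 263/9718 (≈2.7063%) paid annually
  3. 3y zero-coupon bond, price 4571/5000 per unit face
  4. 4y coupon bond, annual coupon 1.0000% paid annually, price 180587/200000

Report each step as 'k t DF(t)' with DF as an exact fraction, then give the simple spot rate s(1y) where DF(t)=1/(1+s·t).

1 1 4981/5000
2 2 4737/5000
3 3 4571/5000
4 4 8657/10000
s(1y) = (1/(4981/5000) − 1)/(1) = 19/4981 ≈ 0.3814%

step 1 [1y] bond c/1=11/200: DF=(1050991/1000000 − 11/200·(0))/(1+11/200) = 4981/5000 ≈ 0.996200
step 2 [2y] swap r/1=263/9718: DF=(1 − 263/9718·(0.996200))/(1+263/9718) = 4737/5000 ≈ 0.947400
step 3 [3y] zero: DF = P = 4571/5000 ≈ 0.914200
step 4 [4y] bond c/1=1/100: DF=(180587/200000 − 1/100·(0.996200+0.947400+0.914200))/(1+1/100) = 8657/10000 ≈ 0.865700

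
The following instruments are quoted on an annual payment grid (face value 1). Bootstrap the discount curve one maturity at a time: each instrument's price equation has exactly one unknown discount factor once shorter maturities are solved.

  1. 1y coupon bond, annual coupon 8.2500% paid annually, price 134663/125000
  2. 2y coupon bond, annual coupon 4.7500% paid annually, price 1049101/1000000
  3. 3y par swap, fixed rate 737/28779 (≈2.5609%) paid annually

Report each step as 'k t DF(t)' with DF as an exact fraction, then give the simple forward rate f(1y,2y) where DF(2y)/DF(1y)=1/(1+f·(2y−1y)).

step 1 [1y] bond c/1=33/400: DF=(134663/125000 − 33/400·(0))/(1+33/400) = 622/625 ≈ 0.995200
step 2 [2y] bond c/1=19/400: DF=(1049101/1000000 − 19/400·(0.995200))/(1+19/400) = 2391/2500 ≈ 0.956400
step 3 [3y] swap r/1=737/28779: DF=(1 − 737/28779·(0.995200+0.956400))/(1+737/28779) = 9263/10000 ≈ 0.926300

1 1 622/625
2 2 2391/2500
3 3 9263/10000
f(1y,2y) = ((622/625)/(2391/2500) − 1)/(1) = 97/2391 ≈ 4.0569%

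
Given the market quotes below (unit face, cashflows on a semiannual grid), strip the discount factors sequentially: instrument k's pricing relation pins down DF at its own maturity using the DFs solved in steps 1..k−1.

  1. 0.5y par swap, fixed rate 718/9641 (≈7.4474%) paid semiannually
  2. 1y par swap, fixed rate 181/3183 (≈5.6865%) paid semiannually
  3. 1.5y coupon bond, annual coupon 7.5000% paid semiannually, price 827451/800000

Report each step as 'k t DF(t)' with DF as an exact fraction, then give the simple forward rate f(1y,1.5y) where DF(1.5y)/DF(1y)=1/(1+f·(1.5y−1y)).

step 1 [0.5y] swap r/2=359/9641: DF=(1 − 359/9641·(0))/(1+359/9641) = 9641/10000 ≈ 0.964100
step 2 [1y] swap r/2=181/6366: DF=(1 − 181/6366·(0.964100))/(1+181/6366) = 9457/10000 ≈ 0.945700
step 3 [1.5y] bond c/2=3/80: DF=(827451/800000 − 3/80·(0.964100+0.945700))/(1+3/80) = 9279/10000 ≈ 0.927900

1 1/2 9641/10000
2 1 9457/10000
3 3/2 9279/10000
f(1y,1.5y) = ((9457/10000)/(9279/10000) − 1)/(1/2) = 356/9279 ≈ 3.8366%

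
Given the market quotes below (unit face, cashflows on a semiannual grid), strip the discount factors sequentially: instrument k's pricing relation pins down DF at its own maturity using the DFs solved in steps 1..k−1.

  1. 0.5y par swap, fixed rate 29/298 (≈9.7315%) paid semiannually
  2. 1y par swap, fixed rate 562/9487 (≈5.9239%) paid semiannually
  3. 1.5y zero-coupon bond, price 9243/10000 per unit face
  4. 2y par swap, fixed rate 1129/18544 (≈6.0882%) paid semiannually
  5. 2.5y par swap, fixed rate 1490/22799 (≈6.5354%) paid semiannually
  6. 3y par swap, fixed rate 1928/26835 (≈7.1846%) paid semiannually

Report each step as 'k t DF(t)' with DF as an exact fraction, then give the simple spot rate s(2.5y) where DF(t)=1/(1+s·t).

step 1 [0.5y] swap r/2=29/596: DF=(1 − 29/596·(0))/(1+29/596) = 596/625 ≈ 0.953600
step 2 [1y] swap r/2=281/9487: DF=(1 − 281/9487·(0.953600))/(1+281/9487) = 4719/5000 ≈ 0.943800
step 3 [1.5y] zero: DF = P = 9243/10000 ≈ 0.924300
step 4 [2y] swap r/2=1129/37088: DF=(1 − 1129/37088·(0.953600+0.943800+0.924300))/(1+1129/37088) = 8871/10000 ≈ 0.887100
step 5 [2.5y] swap r/2=745/22799: DF=(1 − 745/22799·(0.953600+0.943800+0.924300+0.887100))/(1+745/22799) = 851/1000 ≈ 0.851000
step 6 [3y] swap r/2=964/26835: DF=(1 − 964/26835·(0.953600+0.943800+0.924300+0.887100+0.851000))/(1+964/26835) = 1009/1250 ≈ 0.807200

1 1/2 596/625
2 1 4719/5000
3 3/2 9243/10000
4 2 8871/10000
5 5/2 851/1000
6 3 1009/1250
s(2.5y) = (1/(851/1000) − 1)/(5/2) = 298/4255 ≈ 7.0035%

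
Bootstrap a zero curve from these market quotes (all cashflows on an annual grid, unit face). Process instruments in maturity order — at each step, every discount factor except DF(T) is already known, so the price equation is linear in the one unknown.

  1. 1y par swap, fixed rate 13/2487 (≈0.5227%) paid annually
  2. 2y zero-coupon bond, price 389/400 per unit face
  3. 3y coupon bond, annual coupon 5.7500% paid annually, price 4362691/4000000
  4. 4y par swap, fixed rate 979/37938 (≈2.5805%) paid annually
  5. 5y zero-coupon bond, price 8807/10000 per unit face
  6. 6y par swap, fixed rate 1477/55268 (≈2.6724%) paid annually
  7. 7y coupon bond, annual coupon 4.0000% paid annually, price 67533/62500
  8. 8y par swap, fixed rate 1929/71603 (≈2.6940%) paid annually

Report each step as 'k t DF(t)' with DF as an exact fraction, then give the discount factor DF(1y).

step 1 [1y] swap r/1=13/2487: DF=(1 − 13/2487·(0))/(1+13/2487) = 2487/2500 ≈ 0.994800
step 2 [2y] zero: DF = P = 389/400 ≈ 0.972500
step 3 [3y] bond c/1=23/400: DF=(4362691/4000000 − 23/400·(0.994800+0.972500))/(1+23/400) = 2311/2500 ≈ 0.924400
step 4 [4y] swap r/1=979/37938: DF=(1 − 979/37938·(0.994800+0.972500+0.924400))/(1+979/37938) = 9021/10000 ≈ 0.902100
step 5 [5y] zero: DF = P = 8807/10000 ≈ 0.880700
step 6 [6y] swap r/1=1477/55268: DF=(1 − 1477/55268·(0.994800+0.972500+0.924400+0.902100+0.880700))/(1+1477/55268) = 8523/10000 ≈ 0.852300
step 7 [7y] bond c/1=1/25: DF=(67533/62500 − 1/25·(0.994800+0.972500+0.924400+0.902100+0.880700+0.852300))/(1+1/25) = 1033/1250 ≈ 0.826400
step 8 [8y] swap r/1=1929/71603: DF=(1 − 1929/71603·(0.994800+0.972500+0.924400+0.902100+0.880700+0.852300+0.826400))/(1+1929/71603) = 8071/10000 ≈ 0.807100

1 1 2487/2500
2 2 389/400
3 3 2311/2500
4 4 9021/10000
5 5 8807/10000
6 6 8523/10000
7 7 1033/1250
8 8 8071/10000
DF(1y) = 2487/2500 ≈ 0.994800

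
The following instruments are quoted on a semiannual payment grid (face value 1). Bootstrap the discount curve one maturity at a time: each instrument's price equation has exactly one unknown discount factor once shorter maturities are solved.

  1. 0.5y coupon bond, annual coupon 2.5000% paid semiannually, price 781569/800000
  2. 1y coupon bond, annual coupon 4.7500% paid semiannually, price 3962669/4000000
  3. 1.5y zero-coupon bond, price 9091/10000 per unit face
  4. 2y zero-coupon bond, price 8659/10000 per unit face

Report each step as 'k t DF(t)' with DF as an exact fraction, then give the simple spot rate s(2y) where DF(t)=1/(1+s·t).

1 1/2 9649/10000
2 1 9453/10000
3 3/2 9091/10000
4 2 8659/10000
s(2y) = (1/(8659/10000) − 1)/(2) = 1341/17318 ≈ 7.7434%

step 1 [0.5y] bond c/2=1/80: DF=(781569/800000 − 1/80·(0))/(1+1/80) = 9649/10000 ≈ 0.964900
step 2 [1y] bond c/2=19/800: DF=(3962669/4000000 − 19/800·(0.964900))/(1+19/800) = 9453/10000 ≈ 0.945300
step 3 [1.5y] zero: DF = P = 9091/10000 ≈ 0.909100
step 4 [2y] zero: DF = P = 8659/10000 ≈ 0.865900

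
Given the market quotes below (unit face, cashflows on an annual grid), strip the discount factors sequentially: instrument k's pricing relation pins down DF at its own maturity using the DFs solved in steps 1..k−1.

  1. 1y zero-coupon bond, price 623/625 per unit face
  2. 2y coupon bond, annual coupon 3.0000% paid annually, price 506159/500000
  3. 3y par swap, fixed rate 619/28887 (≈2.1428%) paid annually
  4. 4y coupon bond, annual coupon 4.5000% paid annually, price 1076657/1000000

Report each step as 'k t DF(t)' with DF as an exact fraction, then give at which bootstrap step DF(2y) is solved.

1 1 623/625
2 2 4769/5000
3 3 9381/10000
4 4 9059/10000
DF(2y) is solved at step 2

step 1 [1y] zero: DF = P = 623/625 ≈ 0.996800
step 2 [2y] bond c/1=3/100: DF=(506159/500000 − 3/100·(0.996800))/(1+3/100) = 4769/5000 ≈ 0.953800
step 3 [3y] swap r/1=619/28887: DF=(1 − 619/28887·(0.996800+0.953800))/(1+619/28887) = 9381/10000 ≈ 0.938100
step 4 [4y] bond c/1=9/200: DF=(1076657/1000000 − 9/200·(0.996800+0.953800+0.938100))/(1+9/200) = 9059/10000 ≈ 0.905900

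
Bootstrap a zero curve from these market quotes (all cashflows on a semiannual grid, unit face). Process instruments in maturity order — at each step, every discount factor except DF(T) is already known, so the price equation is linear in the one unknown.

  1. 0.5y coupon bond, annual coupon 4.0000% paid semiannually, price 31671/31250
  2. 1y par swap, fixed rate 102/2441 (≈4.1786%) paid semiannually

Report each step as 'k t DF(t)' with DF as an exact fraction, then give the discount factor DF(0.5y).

step 1 [0.5y] bond c/2=1/50: DF=(31671/31250 − 1/50·(0))/(1+1/50) = 621/625 ≈ 0.993600
step 2 [1y] swap r/2=51/2441: DF=(1 − 51/2441·(0.993600))/(1+51/2441) = 1199/1250 ≈ 0.959200

1 1/2 621/625
2 1 1199/1250
DF(0.5y) = 621/625 ≈ 0.993600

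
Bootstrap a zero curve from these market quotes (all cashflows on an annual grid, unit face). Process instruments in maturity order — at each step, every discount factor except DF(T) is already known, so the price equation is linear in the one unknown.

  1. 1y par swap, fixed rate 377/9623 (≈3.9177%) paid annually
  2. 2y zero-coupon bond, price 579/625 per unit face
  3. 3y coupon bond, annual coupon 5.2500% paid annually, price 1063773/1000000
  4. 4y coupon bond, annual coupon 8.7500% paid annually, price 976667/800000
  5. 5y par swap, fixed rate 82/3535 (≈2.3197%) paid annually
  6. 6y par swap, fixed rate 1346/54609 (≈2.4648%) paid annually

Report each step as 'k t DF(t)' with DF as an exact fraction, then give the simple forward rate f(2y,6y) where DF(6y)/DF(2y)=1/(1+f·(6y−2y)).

1 1 9623/10000
2 2 579/625
3 3 1833/2000
4 4 8969/10000
5 5 4467/5000
6 6 4327/5000
f(2y,6y) = ((579/625)/(4327/5000) − 1)/(4) = 305/17308 ≈ 1.7622%

step 1 [1y] swap r/1=377/9623: DF=(1 − 377/9623·(0))/(1+377/9623) = 9623/10000 ≈ 0.962300
step 2 [2y] zero: DF = P = 579/625 ≈ 0.926400
step 3 [3y] bond c/1=21/400: DF=(1063773/1000000 − 21/400·(0.962300+0.926400))/(1+21/400) = 1833/2000 ≈ 0.916500
step 4 [4y] bond c/1=7/80: DF=(976667/800000 − 7/80·(0.962300+0.926400+0.916500))/(1+7/80) = 8969/10000 ≈ 0.896900
step 5 [5y] swap r/1=82/3535: DF=(1 − 82/3535·(0.962300+0.926400+0.916500+0.896900))/(1+82/3535) = 4467/5000 ≈ 0.893400
step 6 [6y] swap r/1=1346/54609: DF=(1 − 1346/54609·(0.962300+0.926400+0.916500+0.896900+0.893400))/(1+1346/54609) = 4327/5000 ≈ 0.865400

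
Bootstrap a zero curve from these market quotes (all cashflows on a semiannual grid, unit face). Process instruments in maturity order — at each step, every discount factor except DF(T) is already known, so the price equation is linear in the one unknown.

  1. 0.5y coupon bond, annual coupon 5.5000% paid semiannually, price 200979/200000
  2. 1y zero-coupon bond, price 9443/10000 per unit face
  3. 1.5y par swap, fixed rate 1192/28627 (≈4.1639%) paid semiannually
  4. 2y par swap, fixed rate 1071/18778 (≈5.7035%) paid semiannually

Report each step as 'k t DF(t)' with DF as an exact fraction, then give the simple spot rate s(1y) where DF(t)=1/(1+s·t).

step 1 [0.5y] bond c/2=11/400: DF=(200979/200000 − 11/400·(0))/(1+11/400) = 489/500 ≈ 0.978000
step 2 [1y] zero: DF = P = 9443/10000 ≈ 0.944300
step 3 [1.5y] swap r/2=596/28627: DF=(1 − 596/28627·(0.978000+0.944300))/(1+596/28627) = 2351/2500 ≈ 0.940400
step 4 [2y] swap r/2=1071/37556: DF=(1 − 1071/37556·(0.978000+0.944300+0.940400))/(1+1071/37556) = 8929/10000 ≈ 0.892900

1 1/2 489/500
2 1 9443/10000
3 3/2 2351/2500
4 2 8929/10000
s(1y) = (1/(9443/10000) − 1)/(1) = 557/9443 ≈ 5.8985%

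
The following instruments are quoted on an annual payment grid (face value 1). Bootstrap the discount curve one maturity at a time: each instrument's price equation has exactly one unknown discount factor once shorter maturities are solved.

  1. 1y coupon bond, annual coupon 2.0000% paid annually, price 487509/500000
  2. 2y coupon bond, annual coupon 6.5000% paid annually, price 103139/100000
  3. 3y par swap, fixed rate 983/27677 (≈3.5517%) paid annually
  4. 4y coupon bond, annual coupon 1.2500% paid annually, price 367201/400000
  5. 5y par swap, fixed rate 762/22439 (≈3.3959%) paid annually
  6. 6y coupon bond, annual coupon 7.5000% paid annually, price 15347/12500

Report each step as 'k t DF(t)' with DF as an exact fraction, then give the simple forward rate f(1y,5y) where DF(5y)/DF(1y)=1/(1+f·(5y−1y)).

step 1 [1y] bond c/1=1/50: DF=(487509/500000 − 1/50·(0))/(1+1/50) = 9559/10000 ≈ 0.955900
step 2 [2y] bond c/1=13/200: DF=(103139/100000 − 13/200·(0.955900))/(1+13/200) = 9101/10000 ≈ 0.910100
step 3 [3y] swap r/1=983/27677: DF=(1 − 983/27677·(0.955900+0.910100))/(1+983/27677) = 9017/10000 ≈ 0.901700
step 4 [4y] bond c/1=1/80: DF=(367201/400000 − 1/80·(0.955900+0.910100+0.901700))/(1+1/80) = 349/400 ≈ 0.872500
step 5 [5y] swap r/1=762/22439: DF=(1 − 762/22439·(0.955900+0.910100+0.901700+0.872500))/(1+762/22439) = 2119/2500 ≈ 0.847600
step 6 [6y] bond c/1=3/40: DF=(15347/12500 − 3/40·(0.955900+0.910100+0.901700+0.872500+0.847600))/(1+3/40) = 829/1000 ≈ 0.829000

1 1 9559/10000
2 2 9101/10000
3 3 9017/10000
4 4 349/400
5 5 2119/2500
6 6 829/1000
f(1y,5y) = ((9559/10000)/(2119/2500) − 1)/(4) = 1083/33904 ≈ 3.1943%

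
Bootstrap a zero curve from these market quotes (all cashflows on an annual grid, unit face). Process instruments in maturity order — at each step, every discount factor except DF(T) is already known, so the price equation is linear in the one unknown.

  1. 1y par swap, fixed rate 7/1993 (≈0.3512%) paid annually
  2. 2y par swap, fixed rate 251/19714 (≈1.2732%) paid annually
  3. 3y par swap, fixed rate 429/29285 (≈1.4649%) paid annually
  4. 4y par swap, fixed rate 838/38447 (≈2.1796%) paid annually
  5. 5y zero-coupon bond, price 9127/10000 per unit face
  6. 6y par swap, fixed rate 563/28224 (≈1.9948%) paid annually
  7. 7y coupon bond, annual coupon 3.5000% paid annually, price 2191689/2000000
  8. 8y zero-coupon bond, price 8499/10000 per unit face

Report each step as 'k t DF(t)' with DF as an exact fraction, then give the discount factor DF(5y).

1 1 1993/2000
2 2 9749/10000
3 3 9571/10000
4 4 4581/5000
5 5 9127/10000
6 6 4437/5000
7 7 8679/10000
8 8 8499/10000
DF(5y) = 9127/10000 ≈ 0.912700

step 1 [1y] swap r/1=7/1993: DF=(1 − 7/1993·(0))/(1+7/1993) = 1993/2000 ≈ 0.996500
step 2 [2y] swap r/1=251/19714: DF=(1 − 251/19714·(0.996500))/(1+251/19714) = 9749/10000 ≈ 0.974900
step 3 [3y] swap r/1=429/29285: DF=(1 − 429/29285·(0.996500+0.974900))/(1+429/29285) = 9571/10000 ≈ 0.957100
step 4 [4y] swap r/1=838/38447: DF=(1 − 838/38447·(0.996500+0.974900+0.957100))/(1+838/38447) = 4581/5000 ≈ 0.916200
step 5 [5y] zero: DF = P = 9127/10000 ≈ 0.912700
step 6 [6y] swap r/1=563/28224: DF=(1 − 563/28224·(0.996500+0.974900+0.957100+0.916200+0.912700))/(1+563/28224) = 4437/5000 ≈ 0.887400
step 7 [7y] bond c/1=7/200: DF=(2191689/2000000 − 7/200·(0.996500+0.974900+0.957100+0.916200+0.912700+0.887400))/(1+7/200) = 8679/10000 ≈ 0.867900
step 8 [8y] zero: DF = P = 8499/10000 ≈ 0.849900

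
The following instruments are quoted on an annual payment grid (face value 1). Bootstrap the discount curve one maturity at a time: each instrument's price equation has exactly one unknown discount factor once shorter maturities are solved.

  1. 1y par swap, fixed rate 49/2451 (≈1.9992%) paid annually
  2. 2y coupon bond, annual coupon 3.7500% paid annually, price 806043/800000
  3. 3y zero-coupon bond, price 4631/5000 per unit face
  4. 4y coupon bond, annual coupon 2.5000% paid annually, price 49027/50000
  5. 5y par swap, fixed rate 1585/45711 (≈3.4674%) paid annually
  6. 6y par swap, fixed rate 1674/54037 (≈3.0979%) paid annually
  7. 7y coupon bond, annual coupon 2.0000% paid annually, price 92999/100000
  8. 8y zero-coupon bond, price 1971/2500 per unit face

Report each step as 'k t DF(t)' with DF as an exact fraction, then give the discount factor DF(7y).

step 1 [1y] swap r/1=49/2451: DF=(1 − 49/2451·(0))/(1+49/2451) = 2451/2500 ≈ 0.980400
step 2 [2y] bond c/1=3/80: DF=(806043/800000 − 3/80·(0.980400))/(1+3/80) = 9357/10000 ≈ 0.935700
step 3 [3y] zero: DF = P = 4631/5000 ≈ 0.926200
step 4 [4y] bond c/1=1/40: DF=(49027/50000 − 1/40·(0.980400+0.935700+0.926200))/(1+1/40) = 8873/10000 ≈ 0.887300
step 5 [5y] swap r/1=1585/45711: DF=(1 − 1585/45711·(0.980400+0.935700+0.926200+0.887300))/(1+1585/45711) = 1683/2000 ≈ 0.841500
step 6 [6y] swap r/1=1674/54037: DF=(1 − 1674/54037·(0.980400+0.935700+0.926200+0.887300+0.841500))/(1+1674/54037) = 4163/5000 ≈ 0.832600
step 7 [7y] bond c/1=1/50: DF=(92999/100000 − 1/50·(0.980400+0.935700+0.926200+0.887300+0.841500+0.832600))/(1+1/50) = 4029/5000 ≈ 0.805800
step 8 [8y] zero: DF = P = 1971/2500 ≈ 0.788400

1 1 2451/2500
2 2 9357/10000
3 3 4631/5000
4 4 8873/10000
5 5 1683/2000
6 6 4163/5000
7 7 4029/5000
8 8 1971/2500
DF(7y) = 4029/5000 ≈ 0.805800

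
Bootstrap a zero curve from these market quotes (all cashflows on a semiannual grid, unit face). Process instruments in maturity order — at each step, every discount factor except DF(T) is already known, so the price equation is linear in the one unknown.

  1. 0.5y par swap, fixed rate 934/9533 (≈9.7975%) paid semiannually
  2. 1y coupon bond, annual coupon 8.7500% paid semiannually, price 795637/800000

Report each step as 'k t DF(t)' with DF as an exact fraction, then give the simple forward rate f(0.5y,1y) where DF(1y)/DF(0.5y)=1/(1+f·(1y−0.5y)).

step 1 [0.5y] swap r/2=467/9533: DF=(1 − 467/9533·(0))/(1+467/9533) = 9533/10000 ≈ 0.953300
step 2 [1y] bond c/2=7/160: DF=(795637/800000 − 7/160·(0.953300))/(1+7/160) = 9129/10000 ≈ 0.912900

1 1/2 9533/10000
2 1 9129/10000
f(0.5y,1y) = ((9533/10000)/(9129/10000) − 1)/(1/2) = 808/9129 ≈ 8.8509%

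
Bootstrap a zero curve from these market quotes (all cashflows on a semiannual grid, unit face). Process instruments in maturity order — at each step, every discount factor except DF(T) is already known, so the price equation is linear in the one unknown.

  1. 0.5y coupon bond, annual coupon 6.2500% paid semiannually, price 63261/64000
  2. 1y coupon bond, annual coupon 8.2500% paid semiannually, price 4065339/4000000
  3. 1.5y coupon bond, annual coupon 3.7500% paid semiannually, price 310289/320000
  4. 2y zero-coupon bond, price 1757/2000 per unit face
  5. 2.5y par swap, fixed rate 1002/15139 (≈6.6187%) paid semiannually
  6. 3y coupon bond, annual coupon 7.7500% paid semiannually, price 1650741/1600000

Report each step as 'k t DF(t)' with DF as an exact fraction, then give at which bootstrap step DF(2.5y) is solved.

1 1/2 1917/2000
2 1 9381/10000
3 3/2 9169/10000
4 2 1757/2000
5 5/2 8497/10000
6 3 4119/5000
DF(2.5y) is solved at step 5

step 1 [0.5y] bond c/2=1/32: DF=(63261/64000 − 1/32·(0))/(1+1/32) = 1917/2000 ≈ 0.958500
step 2 [1y] bond c/2=33/800: DF=(4065339/4000000 − 33/800·(0.958500))/(1+33/800) = 9381/10000 ≈ 0.938100
step 3 [1.5y] bond c/2=3/160: DF=(310289/320000 − 3/160·(0.958500+0.938100))/(1+3/160) = 9169/10000 ≈ 0.916900
step 4 [2y] zero: DF = P = 1757/2000 ≈ 0.878500
step 5 [2.5y] swap r/2=501/15139: DF=(1 − 501/15139·(0.958500+0.938100+0.916900+0.878500))/(1+501/15139) = 8497/10000 ≈ 0.849700
step 6 [3y] bond c/2=31/800: DF=(1650741/1600000 − 31/800·(0.958500+0.938100+0.916900+0.878500+0.849700))/(1+31/800) = 4119/5000 ≈ 0.823800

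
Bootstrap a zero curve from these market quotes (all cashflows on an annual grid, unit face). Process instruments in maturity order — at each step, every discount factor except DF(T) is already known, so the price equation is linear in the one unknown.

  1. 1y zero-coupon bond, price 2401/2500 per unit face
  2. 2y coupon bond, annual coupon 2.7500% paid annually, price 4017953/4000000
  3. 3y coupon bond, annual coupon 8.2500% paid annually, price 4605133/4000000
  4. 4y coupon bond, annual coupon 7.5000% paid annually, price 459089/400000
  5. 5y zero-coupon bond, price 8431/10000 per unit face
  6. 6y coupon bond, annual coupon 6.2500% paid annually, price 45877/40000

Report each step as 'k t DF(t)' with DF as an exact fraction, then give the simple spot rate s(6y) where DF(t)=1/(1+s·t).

step 1 [1y] zero: DF = P = 2401/2500 ≈ 0.960400
step 2 [2y] bond c/1=11/400: DF=(4017953/4000000 − 11/400·(0.960400))/(1+11/400) = 9519/10000 ≈ 0.951900
step 3 [3y] bond c/1=33/400: DF=(4605133/4000000 − 33/400·(0.960400+0.951900))/(1+33/400) = 4589/5000 ≈ 0.917800
step 4 [4y] bond c/1=3/40: DF=(459089/400000 − 3/40·(0.960400+0.951900+0.917800))/(1+3/40) = 4351/5000 ≈ 0.870200
step 5 [5y] zero: DF = P = 8431/10000 ≈ 0.843100
step 6 [6y] bond c/1=1/16: DF=(45877/40000 − 1/16·(0.960400+0.951900+0.917800+0.870200+0.843100))/(1+1/16) = 4061/5000 ≈ 0.812200

1 1 2401/2500
2 2 9519/10000
3 3 4589/5000
4 4 4351/5000
5 5 8431/10000
6 6 4061/5000
s(6y) = (1/(4061/5000) − 1)/(6) = 313/8122 ≈ 3.8537%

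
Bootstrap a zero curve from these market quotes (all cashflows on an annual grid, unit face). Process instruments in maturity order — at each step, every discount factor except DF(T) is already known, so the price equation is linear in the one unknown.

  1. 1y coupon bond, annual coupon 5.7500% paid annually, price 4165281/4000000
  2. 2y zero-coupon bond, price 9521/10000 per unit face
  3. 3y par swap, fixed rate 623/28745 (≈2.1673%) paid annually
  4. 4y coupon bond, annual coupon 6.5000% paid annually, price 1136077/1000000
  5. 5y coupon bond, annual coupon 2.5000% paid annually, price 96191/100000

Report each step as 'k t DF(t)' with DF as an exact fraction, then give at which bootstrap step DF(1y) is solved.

1 1 9847/10000
2 2 9521/10000
3 3 9377/10000
4 4 8913/10000
5 5 4233/5000
DF(1y) is solved at step 1

step 1 [1y] bond c/1=23/400: DF=(4165281/4000000 − 23/400·(0))/(1+23/400) = 9847/10000 ≈ 0.984700
step 2 [2y] zero: DF = P = 9521/10000 ≈ 0.952100
step 3 [3y] swap r/1=623/28745: DF=(1 − 623/28745·(0.984700+0.952100))/(1+623/28745) = 9377/10000 ≈ 0.937700
step 4 [4y] bond c/1=13/200: DF=(1136077/1000000 − 13/200·(0.984700+0.952100+0.937700))/(1+13/200) = 8913/10000 ≈ 0.891300
step 5 [5y] bond c/1=1/40: DF=(96191/100000 − 1/40·(0.984700+0.952100+0.937700+0.891300))/(1+1/40) = 4233/5000 ≈ 0.846600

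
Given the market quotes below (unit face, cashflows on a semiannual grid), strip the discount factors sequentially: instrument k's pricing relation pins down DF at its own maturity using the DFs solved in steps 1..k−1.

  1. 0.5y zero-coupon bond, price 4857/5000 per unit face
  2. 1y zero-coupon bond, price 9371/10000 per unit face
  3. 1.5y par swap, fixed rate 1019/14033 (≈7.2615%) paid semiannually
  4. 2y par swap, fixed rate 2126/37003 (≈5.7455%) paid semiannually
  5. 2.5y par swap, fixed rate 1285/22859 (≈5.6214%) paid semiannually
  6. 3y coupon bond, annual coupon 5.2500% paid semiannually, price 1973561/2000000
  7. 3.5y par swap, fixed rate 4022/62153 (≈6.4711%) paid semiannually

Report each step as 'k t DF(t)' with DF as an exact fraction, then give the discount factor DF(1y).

step 1 [0.5y] zero: DF = P = 4857/5000 ≈ 0.971400
step 2 [1y] zero: DF = P = 9371/10000 ≈ 0.937100
step 3 [1.5y] swap r/2=1019/28066: DF=(1 − 1019/28066·(0.971400+0.937100))/(1+1019/28066) = 8981/10000 ≈ 0.898100
step 4 [2y] swap r/2=1063/37003: DF=(1 − 1063/37003·(0.971400+0.937100+0.898100))/(1+1063/37003) = 8937/10000 ≈ 0.893700
step 5 [2.5y] swap r/2=1285/45718: DF=(1 − 1285/45718·(0.971400+0.937100+0.898100+0.893700))/(1+1285/45718) = 1743/2000 ≈ 0.871500
step 6 [3y] bond c/2=21/800: DF=(1973561/2000000 − 21/800·(0.971400+0.937100+0.898100+0.893700+0.871500))/(1+21/800) = 4223/5000 ≈ 0.844600
step 7 [3.5y] swap r/2=2011/62153: DF=(1 − 2011/62153·(0.971400+0.937100+0.898100+0.893700+0.871500+0.844600))/(1+2011/62153) = 7989/10000 ≈ 0.798900

1 1/2 4857/5000
2 1 9371/10000
3 3/2 8981/10000
4 2 8937/10000
5 5/2 1743/2000
6 3 4223/5000
7 7/2 7989/10000
DF(1y) = 9371/10000 ≈ 0.937100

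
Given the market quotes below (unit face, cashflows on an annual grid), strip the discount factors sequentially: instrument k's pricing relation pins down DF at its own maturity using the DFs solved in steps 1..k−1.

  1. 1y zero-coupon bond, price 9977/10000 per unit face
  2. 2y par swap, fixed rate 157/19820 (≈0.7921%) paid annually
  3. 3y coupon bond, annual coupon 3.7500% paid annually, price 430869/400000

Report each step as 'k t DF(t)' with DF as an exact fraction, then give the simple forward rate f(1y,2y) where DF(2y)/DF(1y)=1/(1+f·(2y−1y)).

step 1 [1y] zero: DF = P = 9977/10000 ≈ 0.997700
step 2 [2y] swap r/1=157/19820: DF=(1 − 157/19820·(0.997700))/(1+157/19820) = 9843/10000 ≈ 0.984300
step 3 [3y] bond c/1=3/80: DF=(430869/400000 − 3/80·(0.997700+0.984300))/(1+3/80) = 4833/5000 ≈ 0.966600

1 1 9977/10000
2 2 9843/10000
3 3 4833/5000
f(1y,2y) = ((9977/10000)/(9843/10000) − 1)/(1) = 134/9843 ≈ 1.3614%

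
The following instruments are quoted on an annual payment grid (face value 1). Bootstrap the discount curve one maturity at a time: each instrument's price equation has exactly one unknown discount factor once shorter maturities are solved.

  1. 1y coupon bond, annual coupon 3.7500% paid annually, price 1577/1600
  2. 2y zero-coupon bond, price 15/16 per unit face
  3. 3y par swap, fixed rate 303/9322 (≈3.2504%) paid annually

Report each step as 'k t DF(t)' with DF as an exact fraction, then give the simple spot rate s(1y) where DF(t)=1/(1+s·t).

step 1 [1y] bond c/1=3/80: DF=(1577/1600 − 3/80·(0))/(1+3/80) = 19/20 ≈ 0.950000
step 2 [2y] zero: DF = P = 15/16 ≈ 0.937500
step 3 [3y] swap r/1=303/9322: DF=(1 − 303/9322·(0.950000+0.937500))/(1+303/9322) = 9091/10000 ≈ 0.909100

1 1 19/20
2 2 15/16
3 3 9091/10000
s(1y) = (1/(19/20) − 1)/(1) = 1/19 ≈ 5.2632%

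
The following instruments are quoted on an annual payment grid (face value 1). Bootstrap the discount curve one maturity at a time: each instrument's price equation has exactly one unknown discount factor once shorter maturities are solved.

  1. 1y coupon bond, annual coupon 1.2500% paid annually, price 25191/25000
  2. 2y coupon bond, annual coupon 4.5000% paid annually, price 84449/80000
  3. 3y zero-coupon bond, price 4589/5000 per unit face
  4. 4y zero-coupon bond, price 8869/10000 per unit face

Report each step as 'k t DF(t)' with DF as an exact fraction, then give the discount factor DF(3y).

step 1 [1y] bond c/1=1/80: DF=(25191/25000 − 1/80·(0))/(1+1/80) = 622/625 ≈ 0.995200
step 2 [2y] bond c/1=9/200: DF=(84449/80000 − 9/200·(0.995200))/(1+9/200) = 9673/10000 ≈ 0.967300
step 3 [3y] zero: DF = P = 4589/5000 ≈ 0.917800
step 4 [4y] zero: DF = P = 8869/10000 ≈ 0.886900

1 1 622/625
2 2 9673/10000
3 3 4589/5000
4 4 8869/10000
DF(3y) = 4589/5000 ≈ 0.917800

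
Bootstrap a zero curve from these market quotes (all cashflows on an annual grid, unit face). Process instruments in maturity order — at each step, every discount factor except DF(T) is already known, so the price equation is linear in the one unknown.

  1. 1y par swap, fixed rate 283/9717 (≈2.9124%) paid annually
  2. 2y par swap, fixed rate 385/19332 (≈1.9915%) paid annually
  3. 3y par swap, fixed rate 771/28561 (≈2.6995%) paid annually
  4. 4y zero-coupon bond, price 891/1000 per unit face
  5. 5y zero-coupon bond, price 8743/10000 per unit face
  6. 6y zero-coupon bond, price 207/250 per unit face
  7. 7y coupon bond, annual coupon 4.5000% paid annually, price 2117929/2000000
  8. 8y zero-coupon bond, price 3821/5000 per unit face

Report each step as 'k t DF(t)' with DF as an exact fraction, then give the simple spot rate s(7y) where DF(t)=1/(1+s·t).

1 1 9717/10000
2 2 1923/2000
3 3 9229/10000
4 4 891/1000
5 5 8743/10000
6 6 207/250
7 7 7787/10000
8 8 3821/5000
s(7y) = (1/(7787/10000) − 1)/(7) = 2213/54509 ≈ 4.0599%

step 1 [1y] swap r/1=283/9717: DF=(1 − 283/9717·(0))/(1+283/9717) = 9717/10000 ≈ 0.971700
step 2 [2y] swap r/1=385/19332: DF=(1 − 385/19332·(0.971700))/(1+385/19332) = 1923/2000 ≈ 0.961500
step 3 [3y] swap r/1=771/28561: DF=(1 − 771/28561·(0.971700+0.961500))/(1+771/28561) = 9229/10000 ≈ 0.922900
step 4 [4y] zero: DF = P = 891/1000 ≈ 0.891000
step 5 [5y] zero: DF = P = 8743/10000 ≈ 0.874300
step 6 [6y] zero: DF = P = 207/250 ≈ 0.828000
step 7 [7y] bond c/1=9/200: DF=(2117929/2000000 − 9/200·(0.971700+0.961500+0.922900+0.891000+0.874300+0.828000))/(1+9/200) = 7787/10000 ≈ 0.778700
step 8 [8y] zero: DF = P = 3821/5000 ≈ 0.764200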